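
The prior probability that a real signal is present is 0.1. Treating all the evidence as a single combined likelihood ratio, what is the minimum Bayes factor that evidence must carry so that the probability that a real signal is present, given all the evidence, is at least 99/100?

891

Prior odds = 0.1/0.9 = 1/9.
Target odds = 0.99/0.01 = 99.
Required Bayes factor = 99 ÷ (1/9) = 891.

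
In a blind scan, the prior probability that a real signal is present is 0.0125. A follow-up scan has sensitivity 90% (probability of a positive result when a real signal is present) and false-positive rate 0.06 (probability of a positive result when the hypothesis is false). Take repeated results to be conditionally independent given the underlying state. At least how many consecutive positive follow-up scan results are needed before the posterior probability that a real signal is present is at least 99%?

4

Prior odds: 0.0125 ÷ 0.9875 = 1/79.
Likelihood ratio of a positive result = 0.9/0.06 = 15.
Target posterior odds = 0.99/0.01 = 99.
Need (1/79) × 15ⁿ ≥ 99, i.e. 15ⁿ ≥ 7821.
15³ = 3375 falls short of 7821 but 15⁴ = 50625 reaches it, so n = 4.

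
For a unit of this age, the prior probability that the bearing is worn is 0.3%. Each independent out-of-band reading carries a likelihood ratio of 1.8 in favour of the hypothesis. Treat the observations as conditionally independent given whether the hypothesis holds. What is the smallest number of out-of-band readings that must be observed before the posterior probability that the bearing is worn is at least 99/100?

18

Prior odds = 0.003/0.997 = 3/997.
Likelihood ratio per out-of-band reading = 1.8.
Target posterior odds = 0.99/0.01 = 99.
Require 1.8ⁿ ≥ 99 ÷ (3/997) = 32901.
1.8¹⁷ ≈21859.1 falls short of 32901 but 1.8¹⁸ ≈39346.4 reaches it, so n = 18.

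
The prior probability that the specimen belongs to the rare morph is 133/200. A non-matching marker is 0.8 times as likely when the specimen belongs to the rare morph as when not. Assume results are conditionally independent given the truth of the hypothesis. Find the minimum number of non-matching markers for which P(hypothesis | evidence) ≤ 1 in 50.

Prior odds = 0.665/0.335 = 133/67.
Likelihood ratio per non-matching marker = 0.8.
Target odds: 0.02 ÷ 0.98 = 1/49.
Need (133/67) × 0.8ⁿ ≤ 1/49, i.e. 0.8ⁿ ≤ 67/6517.
0.8²⁰ ≈0.0115292 is still above 67/6517 but 0.8²¹ ≈0.00922337 is at or below it, so n = 21.

21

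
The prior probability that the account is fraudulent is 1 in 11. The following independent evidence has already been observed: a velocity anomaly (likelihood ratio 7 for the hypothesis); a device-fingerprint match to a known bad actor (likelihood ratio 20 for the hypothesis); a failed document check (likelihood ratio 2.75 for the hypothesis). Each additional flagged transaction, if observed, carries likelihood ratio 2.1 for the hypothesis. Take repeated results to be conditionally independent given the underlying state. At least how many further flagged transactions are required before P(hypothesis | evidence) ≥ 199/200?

Prior odds = (1/11)/(10/11) = 0.1.
Combined Bayes factor of the evidence already in hand = 7 × 20 × 2.75 = 385.
Odds after that evidence = 0.1 × 385 = 38.5.
Target odds = 0.995/0.005 = 199.
Need 2.1ⁿ ≥ 199 ÷ 38.5 = 398/77.
2.1² = 4.41 falls short of 398/77 but 2.1³ = 9.261 reaches it, so n = 3.

3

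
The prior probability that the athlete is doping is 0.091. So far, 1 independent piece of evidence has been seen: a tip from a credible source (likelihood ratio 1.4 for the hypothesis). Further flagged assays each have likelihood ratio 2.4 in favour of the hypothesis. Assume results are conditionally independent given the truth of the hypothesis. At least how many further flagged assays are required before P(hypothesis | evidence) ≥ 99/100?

Prior odds = 0.091/0.909 = 91/909.
Bayes factor of the evidence already in hand = 1.4.
Odds after that evidence = (91/909) × 1.4 = 637/4545.
Target odds = 0.99/0.01 = 99.
Need 2.4ⁿ ≥ 99 ÷ (637/4545) = 449955/637.
2.4⁷ = 35831808/78125 falls short of 449955/637 but 2.4⁸ = 429981696/390625 reaches it, so n = 8.

8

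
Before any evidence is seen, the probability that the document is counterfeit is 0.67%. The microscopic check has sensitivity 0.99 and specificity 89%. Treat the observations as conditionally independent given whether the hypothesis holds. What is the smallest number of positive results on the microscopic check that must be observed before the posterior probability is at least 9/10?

Prior odds = 0.0067/0.9933 = 67/9933.
False-positive rate = 1 − 0.89 = 0.11; likelihood ratio of a positive = 0.99/0.11 = 9.
Target posterior odds = 0.9/0.1 = 9.
Require 9ⁿ ≥ 9 ÷ (67/9933) = 89397/67.
9³ = 729 falls short of 89397/67 but 9⁴ = 6561 reaches it, so n = 4.

4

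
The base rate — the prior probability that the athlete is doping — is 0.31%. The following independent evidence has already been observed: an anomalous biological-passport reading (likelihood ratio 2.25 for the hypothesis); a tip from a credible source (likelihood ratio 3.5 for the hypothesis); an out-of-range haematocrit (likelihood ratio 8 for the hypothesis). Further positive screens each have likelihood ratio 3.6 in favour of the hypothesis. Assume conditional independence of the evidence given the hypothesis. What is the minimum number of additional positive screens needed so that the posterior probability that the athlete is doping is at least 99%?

Prior odds = 0.0031/0.9969 = 31/9969.
Combined Bayes factor of the evidence already in hand = 2.25 × 3.5 × 8 = 63.
Odds after that evidence = (31/9969) × 63 = 651/3323.
Target odds = 0.99/0.01 = 99.
Need 3.6ⁿ ≥ 99 ÷ (651/3323) = 109659/217.
3.6⁴ = 167.9616 falls short of 109659/217 but 3.6⁵ = 604.66176 reaches it, so n = 5.

5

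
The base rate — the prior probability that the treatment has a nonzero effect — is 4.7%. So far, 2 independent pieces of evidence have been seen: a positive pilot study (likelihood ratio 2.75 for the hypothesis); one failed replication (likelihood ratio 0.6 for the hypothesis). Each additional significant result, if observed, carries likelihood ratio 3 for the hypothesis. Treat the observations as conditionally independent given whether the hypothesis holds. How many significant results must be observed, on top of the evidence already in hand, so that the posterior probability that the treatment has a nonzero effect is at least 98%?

Prior odds = 0.047/0.953 = 47/953.
Combined Bayes factor of the evidence already in hand = 2.75 × 0.6 = 1.65.
Odds after that evidence = (47/953) × 1.65 = 1551/19060.
Target odds = 0.98/0.02 = 49.
Need 3ⁿ ≥ 49 ÷ (1551/19060) = 933940/1551.
3⁵ = 243 falls short of 933940/1551 but 3⁶ = 729 reaches it, so n = 6.

6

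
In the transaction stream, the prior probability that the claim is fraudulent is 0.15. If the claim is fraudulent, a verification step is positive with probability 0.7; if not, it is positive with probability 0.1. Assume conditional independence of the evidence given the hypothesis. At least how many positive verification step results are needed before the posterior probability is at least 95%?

Prior odds: 0.15 ÷ 0.85 = 3/17.
Likelihood ratio of a positive = 0.7/0.1 = 7.
Target odds: 0.95 ÷ 0.05 = 19.
Require 7ⁿ ≥ 19 ÷ (3/17) = 323/3.
7² = 49 falls short of 323/3 but 7³ = 343 reaches it, so n = 3.

3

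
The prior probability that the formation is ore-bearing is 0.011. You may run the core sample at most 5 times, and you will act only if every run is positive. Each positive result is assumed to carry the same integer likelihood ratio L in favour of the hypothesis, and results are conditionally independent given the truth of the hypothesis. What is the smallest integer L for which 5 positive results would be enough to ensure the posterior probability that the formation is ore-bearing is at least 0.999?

Prior odds = 0.011/0.989 = 11/989.
Target odds = 0.999/0.001 = 999.
Need L⁵ ≥ 999 ÷ (11/989) = 988011/11.
9⁵ = 59049 < 988011/11 ≤ 100000 = 10⁵, so L = 10.

10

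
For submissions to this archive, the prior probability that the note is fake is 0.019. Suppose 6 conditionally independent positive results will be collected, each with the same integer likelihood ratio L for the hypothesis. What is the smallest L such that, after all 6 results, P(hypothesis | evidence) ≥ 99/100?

Prior odds = 0.019/0.981 = 19/981.
Target odds = 0.99/0.01 = 99.
Need L⁶ ≥ 99 ÷ (19/981) = 97119/19.
4⁶ = 4096 < 97119/19 ≤ 15625 = 5⁶, so L = 5.

5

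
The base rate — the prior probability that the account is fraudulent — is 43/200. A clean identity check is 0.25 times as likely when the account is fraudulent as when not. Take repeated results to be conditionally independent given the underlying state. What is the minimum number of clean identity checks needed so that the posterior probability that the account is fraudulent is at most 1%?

3

Prior odds = 0.215/0.785 = 43/157.
Likelihood ratio per clean identity check = 0.25.
Target odds: 0.01 ÷ 0.99 = 1/99.
Require 0.25ⁿ ≤ 1/99 ÷ (43/157) = 157/4257.
0.25² = 0.0625 is still above 157/4257 but 0.25³ = 0.015625 is at or below it, so n = 3.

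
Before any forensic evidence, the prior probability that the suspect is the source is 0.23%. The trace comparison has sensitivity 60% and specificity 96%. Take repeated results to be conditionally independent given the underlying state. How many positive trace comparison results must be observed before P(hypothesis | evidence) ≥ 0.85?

Prior odds = 0.0023/0.9977 = 23/9977.
False-positive rate = 1 − 0.96 = 0.04; likelihood ratio of a positive = 0.6/0.04 = 15.
Target odds: 0.85 ÷ 0.15 = 17/3.
Require 15ⁿ ≥ 17/3 ÷ (23/9977) = 169609/69.
15² = 225 falls short of 169609/69 but 15³ = 3375 reaches it, so n = 3.

3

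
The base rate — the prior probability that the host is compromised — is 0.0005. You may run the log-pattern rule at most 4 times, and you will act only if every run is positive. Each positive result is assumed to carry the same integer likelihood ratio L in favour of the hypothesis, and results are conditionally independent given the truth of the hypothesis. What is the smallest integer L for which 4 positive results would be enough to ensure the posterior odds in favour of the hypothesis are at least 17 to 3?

Prior odds = 0.0005/0.9995 = 1/1999.
Target odds = 17/3.
Need L⁴ ≥ 17/3 ÷ (1/1999) = 33983/3.
10⁴ = 10000 < 33983/3 ≤ 14641 = 11⁴, so L = 11.

11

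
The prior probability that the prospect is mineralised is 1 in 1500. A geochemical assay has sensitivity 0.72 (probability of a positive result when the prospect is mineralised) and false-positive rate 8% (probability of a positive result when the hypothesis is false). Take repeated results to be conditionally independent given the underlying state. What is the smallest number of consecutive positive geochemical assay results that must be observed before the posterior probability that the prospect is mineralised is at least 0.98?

Prior odds = (1/1500)/(1499/1500) = 1/1499.
Likelihood ratio of a positive result = 0.72/0.08 = 9.
Target odds: 0.98 ÷ 0.02 = 49.
Require 9ⁿ ≥ 49 ÷ (1/1499) = 73451.
9⁵ = 59049 falls short of 73451 but 9⁶ = 531441 reaches it, so n = 6.

6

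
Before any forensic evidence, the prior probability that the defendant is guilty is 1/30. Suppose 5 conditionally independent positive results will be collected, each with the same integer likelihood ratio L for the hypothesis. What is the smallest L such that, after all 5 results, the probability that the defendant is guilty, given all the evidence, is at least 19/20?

Prior odds = (1/30)/(29/30) = 1/29.
Target odds = 0.95/0.05 = 19.
Need L⁵ ≥ 19 ÷ (1/29) = 551.
3⁵ = 243 < 551 ≤ 1024 = 4⁵, so L = 4.

4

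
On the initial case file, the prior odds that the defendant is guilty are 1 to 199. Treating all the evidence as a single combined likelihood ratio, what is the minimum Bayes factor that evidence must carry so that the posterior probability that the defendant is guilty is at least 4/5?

Prior odds = 1/199.
Target odds = 0.8/0.2 = 4.
Required Bayes factor = 4 ÷ (1/199) = 796.

796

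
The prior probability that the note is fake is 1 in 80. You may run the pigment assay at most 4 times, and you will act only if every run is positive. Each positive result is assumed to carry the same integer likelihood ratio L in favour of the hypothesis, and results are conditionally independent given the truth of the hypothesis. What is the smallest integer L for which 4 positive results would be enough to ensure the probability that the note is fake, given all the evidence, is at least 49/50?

8

Prior odds = 0.0125/0.9875 = 1/79.
Target odds = 0.98/0.02 = 49.
Need L⁴ ≥ 49 ÷ (1/79) = 3871.
7⁴ = 2401 < 3871 ≤ 4096 = 8⁴, so L = 8.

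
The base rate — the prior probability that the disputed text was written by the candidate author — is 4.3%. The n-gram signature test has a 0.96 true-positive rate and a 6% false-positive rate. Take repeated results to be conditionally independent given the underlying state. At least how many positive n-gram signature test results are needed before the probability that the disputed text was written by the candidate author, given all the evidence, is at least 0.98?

Prior odds: 0.043 ÷ 0.957 = 43/957.
Likelihood ratio of a positive result = 0.96/0.06 = 16.
Target odds: 0.98 ÷ 0.02 = 49.
Require 16ⁿ ≥ 49 ÷ (43/957) = 46893/43.
16² = 256 falls short of 46893/43 but 16³ = 4096 reaches it, so n = 3.

3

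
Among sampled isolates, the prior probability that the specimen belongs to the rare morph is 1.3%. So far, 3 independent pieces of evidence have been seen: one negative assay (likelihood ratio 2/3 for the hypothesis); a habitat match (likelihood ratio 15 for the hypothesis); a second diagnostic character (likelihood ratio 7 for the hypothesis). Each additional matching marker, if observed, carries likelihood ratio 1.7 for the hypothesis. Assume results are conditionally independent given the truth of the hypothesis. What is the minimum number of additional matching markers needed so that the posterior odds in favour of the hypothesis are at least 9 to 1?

5

Prior odds = 0.013/0.987 = 13/987.
Combined Bayes factor of the evidence already in hand = (2/3) × 15 × 7 = 70.
Odds after that evidence = (13/987) × 70 = 130/141.
Target odds = 9.
Need 1.7ⁿ ≥ 9 ÷ (130/141) = 1269/130.
1.7⁴ = 8.3521 falls short of 1269/130 but 1.7⁵ = 1419857/100000 reaches it, so n = 5.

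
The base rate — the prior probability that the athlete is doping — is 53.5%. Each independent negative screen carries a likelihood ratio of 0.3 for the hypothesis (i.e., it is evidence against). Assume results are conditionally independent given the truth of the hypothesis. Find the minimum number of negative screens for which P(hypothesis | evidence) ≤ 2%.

4

Prior odds: 0.535 ÷ 0.465 = 107/93.
Likelihood ratio per negative screen = 0.3.
Target odds: 0.02 ÷ 0.98 = 1/49.
Require 0.3ⁿ ≤ 1/49 ÷ (107/93) = 93/5243.
0.3³ = 0.027 is still above 93/5243 but 0.3⁴ = 0.0081 is at or below it, so n = 4.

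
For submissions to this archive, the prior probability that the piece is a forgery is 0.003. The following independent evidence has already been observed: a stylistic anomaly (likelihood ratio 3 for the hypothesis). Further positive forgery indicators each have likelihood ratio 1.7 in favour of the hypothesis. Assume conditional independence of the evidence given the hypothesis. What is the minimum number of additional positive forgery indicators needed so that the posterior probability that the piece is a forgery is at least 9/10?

14

Prior odds = 0.003/0.997 = 3/997.
Bayes factor of the evidence already in hand = 3.
Odds after that evidence = (3/997) × 3 = 9/997.
Target odds = 0.9/0.1 = 9.
Need 1.7ⁿ ≥ 9 ÷ (9/997) = 997.
1.7¹³ ≈990.458 falls short of 997 but 1.7¹⁴ ≈1683.78 reaches it, so n = 14.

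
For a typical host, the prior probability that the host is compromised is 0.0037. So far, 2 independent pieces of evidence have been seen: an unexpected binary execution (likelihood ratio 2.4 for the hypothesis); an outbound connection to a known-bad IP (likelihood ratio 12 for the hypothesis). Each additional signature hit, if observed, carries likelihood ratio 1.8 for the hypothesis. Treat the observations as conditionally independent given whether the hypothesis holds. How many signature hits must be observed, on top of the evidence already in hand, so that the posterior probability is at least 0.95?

9

Prior odds = 0.0037/0.9963 = 37/9963.
Combined Bayes factor of the evidence already in hand = 2.4 × 12 = 28.8.
Odds after that evidence = (37/9963) × 28.8 = 592/5535.
Target odds = 0.95/0.05 = 19.
Need 1.8ⁿ ≥ 19 ÷ (592/5535) = 105165/592.
1.8⁸ = 43046721/390625 falls short of 105165/592 but 1.8⁹ = 387420489/1953125 reaches it, so n = 9.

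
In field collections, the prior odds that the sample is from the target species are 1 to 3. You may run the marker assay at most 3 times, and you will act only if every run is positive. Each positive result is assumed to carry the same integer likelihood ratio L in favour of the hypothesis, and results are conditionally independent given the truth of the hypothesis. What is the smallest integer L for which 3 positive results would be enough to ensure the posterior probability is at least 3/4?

3

Prior odds = 1/3.
Target odds = 0.75/0.25 = 3.
Need L³ ≥ 3 ÷ (1/3) = 9.
2³ = 8 < 9 ≤ 27 = 3³, so L = 3.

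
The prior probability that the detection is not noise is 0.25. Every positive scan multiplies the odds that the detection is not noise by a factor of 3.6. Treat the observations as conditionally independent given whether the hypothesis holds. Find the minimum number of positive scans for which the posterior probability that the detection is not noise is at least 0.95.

4

Prior odds: 0.25 ÷ 0.75 = 1/3.
Likelihood ratio per positive scan = 3.6.
Target odds: 0.95 ÷ 0.05 = 19.
Require 3.6ⁿ ≥ 19 ÷ (1/3) = 57.
3.6³ = 46.656 falls short of 57 but 3.6⁴ = 167.9616 reaches it, so n = 4.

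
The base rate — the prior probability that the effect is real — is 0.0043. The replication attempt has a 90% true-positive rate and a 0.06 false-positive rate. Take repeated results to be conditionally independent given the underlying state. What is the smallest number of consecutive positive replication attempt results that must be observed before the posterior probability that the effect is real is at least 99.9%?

5

Prior odds: 0.0043 ÷ 0.9957 = 43/9957.
Likelihood ratio of a positive result = 0.9/0.06 = 15.
Target odds: 0.999 ÷ 0.001 = 999.
Require 15ⁿ ≥ 999 ÷ (43/9957) = 9947043/43.
15⁴ = 50625 falls short of 9947043/43 but 15⁵ = 759375 reaches it, so n = 5.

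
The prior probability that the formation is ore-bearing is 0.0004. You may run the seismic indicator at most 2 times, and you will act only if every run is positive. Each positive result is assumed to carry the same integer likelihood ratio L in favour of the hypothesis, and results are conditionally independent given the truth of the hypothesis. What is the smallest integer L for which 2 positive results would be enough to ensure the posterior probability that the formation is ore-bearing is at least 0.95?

Prior odds = 0.0004/0.9996 = 1/2499.
Target odds = 0.95/0.05 = 19.
Need L² ≥ 19 ÷ (1/2499) = 47481.
217² = 47089 < 47481 ≤ 47524 = 218², so L = 218.

218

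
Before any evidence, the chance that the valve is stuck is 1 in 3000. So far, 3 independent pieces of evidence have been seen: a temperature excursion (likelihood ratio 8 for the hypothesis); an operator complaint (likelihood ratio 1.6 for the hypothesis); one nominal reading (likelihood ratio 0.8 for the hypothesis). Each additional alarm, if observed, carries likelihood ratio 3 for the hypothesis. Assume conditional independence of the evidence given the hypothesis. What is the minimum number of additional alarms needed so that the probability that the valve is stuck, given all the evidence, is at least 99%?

Prior odds = (1/3000)/(2999/3000) = 1/2999.
Combined Bayes factor of the evidence already in hand = 8 × 1.6 × 0.8 = 10.24.
Odds after that evidence = (1/2999) × 10.24 = 256/74975.
Target odds = 0.99/0.01 = 99.
Need 3ⁿ ≥ 99 ÷ (256/74975) = 7422525/256.
3⁹ = 19683 falls short of 7422525/256 but 3¹⁰ = 59049 reaches it, so n = 10.

10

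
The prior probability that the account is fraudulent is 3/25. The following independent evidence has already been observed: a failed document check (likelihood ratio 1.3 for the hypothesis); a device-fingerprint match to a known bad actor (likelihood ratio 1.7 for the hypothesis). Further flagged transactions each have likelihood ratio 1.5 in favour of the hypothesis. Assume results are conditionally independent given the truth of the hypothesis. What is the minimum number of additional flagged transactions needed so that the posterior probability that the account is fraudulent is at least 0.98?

Prior odds = 0.12/0.88 = 3/22.
Combined Bayes factor of the evidence already in hand = 1.3 × 1.7 = 2.21.
Odds after that evidence = (3/22) × 2.21 = 663/2200.
Target odds = 0.98/0.02 = 49.
Need 1.5ⁿ ≥ 49 ÷ (663/2200) = 107800/663.
1.5¹² = 531441/4096 falls short of 107800/663 but 1.5¹³ = 1594323/8192 reaches it, so n = 13.

13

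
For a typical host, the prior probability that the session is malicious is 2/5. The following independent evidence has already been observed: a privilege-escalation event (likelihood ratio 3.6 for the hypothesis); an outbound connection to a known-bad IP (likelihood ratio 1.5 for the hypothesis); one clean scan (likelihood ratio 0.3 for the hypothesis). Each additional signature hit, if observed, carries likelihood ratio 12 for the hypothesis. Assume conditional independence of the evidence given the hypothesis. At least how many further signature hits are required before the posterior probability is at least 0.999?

Prior odds = 0.4/0.6 = 2/3.
Combined Bayes factor of the evidence already in hand = 3.6 × 1.5 × 0.3 = 1.62.
Odds after that evidence = (2/3) × 1.62 = 1.08.
Target odds = 0.999/0.001 = 999.
Need 12ⁿ ≥ 999 ÷ 1.08 = 925.
12² = 144 falls short of 925 but 12³ = 1728 reaches it, so n = 3.

3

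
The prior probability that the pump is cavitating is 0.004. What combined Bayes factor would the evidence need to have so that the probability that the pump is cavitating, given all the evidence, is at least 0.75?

Prior odds = 0.004/0.996 = 1/249.
Target odds = 0.75/0.25 = 3.
Required Bayes factor = 3 ÷ (1/249) = 747.

747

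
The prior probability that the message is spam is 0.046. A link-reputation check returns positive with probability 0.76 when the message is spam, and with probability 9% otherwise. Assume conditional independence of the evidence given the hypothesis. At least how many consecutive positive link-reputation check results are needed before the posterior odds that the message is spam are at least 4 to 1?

Prior odds: 0.046 ÷ 0.954 = 23/477.
Likelihood ratio of a positive result = 0.76/0.09 = 76/9.
Target odds = 4.
Require (76/9)ⁿ ≥ 4 ÷ (23/477) = 1908/23.
(76/9)² = 5776/81 falls short of 1908/23 but (76/9)³ = 438976/729 reaches it, so n = 3.

3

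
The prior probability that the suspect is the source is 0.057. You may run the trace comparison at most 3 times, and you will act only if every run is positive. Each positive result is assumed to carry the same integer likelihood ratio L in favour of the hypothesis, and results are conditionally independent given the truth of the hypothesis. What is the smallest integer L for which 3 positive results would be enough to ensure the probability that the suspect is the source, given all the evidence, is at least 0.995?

Prior odds = 0.057/0.943 = 57/943.
Target odds = 0.995/0.005 = 199.
Need L³ ≥ 199 ÷ (57/943) = 187657/57.
14³ = 2744 < 187657/57 ≤ 3375 = 15³, so L = 15.

15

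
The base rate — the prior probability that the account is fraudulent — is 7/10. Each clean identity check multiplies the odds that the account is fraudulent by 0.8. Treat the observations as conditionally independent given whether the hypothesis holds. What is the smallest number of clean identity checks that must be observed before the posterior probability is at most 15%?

12

Prior odds: 0.7 ÷ 0.3 = 7/3.
Likelihood ratio per clean identity check = 0.8.
Target posterior odds = 0.15/0.85 = 3/17.
Need (7/3) × 0.8ⁿ ≤ 3/17, i.e. 0.8ⁿ ≤ 9/119.
0.8¹¹ = 4194304/48828125 is still above 9/119 but 0.8¹² = 16777216/244140625 is at or below it, so n = 12.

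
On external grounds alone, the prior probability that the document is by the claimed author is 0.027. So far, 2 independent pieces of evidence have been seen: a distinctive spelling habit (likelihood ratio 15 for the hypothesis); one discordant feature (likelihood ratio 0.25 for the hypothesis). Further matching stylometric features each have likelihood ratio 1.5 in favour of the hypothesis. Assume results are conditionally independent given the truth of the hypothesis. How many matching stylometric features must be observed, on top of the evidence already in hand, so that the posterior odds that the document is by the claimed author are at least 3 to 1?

9

Prior odds = 0.027/0.973 = 27/973.
Combined Bayes factor of the evidence already in hand = 15 × 0.25 = 3.75.
Odds after that evidence = (27/973) × 3.75 = 405/3892.
Target odds = 3.
Need 1.5ⁿ ≥ 3 ÷ (405/3892) = 3892/135.
1.5⁸ = 25.62890625 falls short of 3892/135 but 1.5⁹ = 19683/512 reaches it, so n = 9.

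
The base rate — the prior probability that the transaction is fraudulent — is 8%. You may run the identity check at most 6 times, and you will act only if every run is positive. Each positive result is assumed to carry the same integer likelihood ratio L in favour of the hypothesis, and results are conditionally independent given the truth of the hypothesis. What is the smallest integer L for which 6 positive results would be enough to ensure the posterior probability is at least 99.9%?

Prior odds = 0.08/0.92 = 2/23.
Target odds = 0.999/0.001 = 999.
Need L⁶ ≥ 999 ÷ (2/23) = 11488.5.
4⁶ = 4096 < 11488.5 ≤ 15625 = 5⁶, so L = 5.

5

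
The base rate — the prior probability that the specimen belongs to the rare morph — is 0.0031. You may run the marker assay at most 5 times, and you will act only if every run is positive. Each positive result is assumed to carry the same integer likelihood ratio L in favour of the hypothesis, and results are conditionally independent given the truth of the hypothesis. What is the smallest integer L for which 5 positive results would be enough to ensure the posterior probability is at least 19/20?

6

Prior odds = 0.0031/0.9969 = 31/9969.
Target odds = 0.95/0.05 = 19.
Need L⁵ ≥ 19 ÷ (31/9969) = 189411/31.
5⁵ = 3125 < 189411/31 ≤ 7776 = 6⁵, so L = 6.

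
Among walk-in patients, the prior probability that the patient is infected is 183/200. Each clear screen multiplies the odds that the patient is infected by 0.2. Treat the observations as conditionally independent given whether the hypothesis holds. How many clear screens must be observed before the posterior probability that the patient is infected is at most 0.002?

6

Prior odds: 0.915 ÷ 0.085 = 183/17.
Likelihood ratio per clear screen = 0.2.
Target odds: 0.002 ÷ 0.998 = 1/499.
Need (183/17) × 0.2ⁿ ≤ 1/499, i.e. 0.2ⁿ ≤ 17/91317.
0.2⁵ = 0.00032 is still above 17/91317 but 0.2⁶ = 1/15625 is at or below it, so n = 6.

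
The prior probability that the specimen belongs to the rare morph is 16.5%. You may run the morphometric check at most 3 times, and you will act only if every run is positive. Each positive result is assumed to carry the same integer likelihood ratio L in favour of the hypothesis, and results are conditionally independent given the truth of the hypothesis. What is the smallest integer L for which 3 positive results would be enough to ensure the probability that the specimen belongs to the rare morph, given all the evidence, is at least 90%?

Prior odds = 0.165/0.835 = 33/167.
Target odds = 0.9/0.1 = 9.
Need L³ ≥ 9 ÷ (33/167) = 501/11.
3³ = 27 < 501/11 ≤ 64 = 4³, so L = 4.

4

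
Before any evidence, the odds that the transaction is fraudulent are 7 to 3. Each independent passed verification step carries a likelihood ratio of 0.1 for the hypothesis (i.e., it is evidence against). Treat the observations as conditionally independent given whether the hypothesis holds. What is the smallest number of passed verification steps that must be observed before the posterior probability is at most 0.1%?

Prior odds = 7/3.
Likelihood ratio per passed verification step = 0.1.
Target odds: 0.001 ÷ 0.999 = 1/999.
Require 0.1ⁿ ≤ 1/999 ÷ (7/3) = 1/2331.
0.1³ = 0.001 is still above 1/2331 but 0.1⁴ = 0.0001 is at or below it, so n = 4.

4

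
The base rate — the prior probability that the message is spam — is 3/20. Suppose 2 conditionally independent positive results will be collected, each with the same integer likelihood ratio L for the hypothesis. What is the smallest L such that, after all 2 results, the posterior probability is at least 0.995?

34

Prior odds = 0.15/0.85 = 3/17.
Target odds = 0.995/0.005 = 199.
Need L² ≥ 199 ÷ (3/17) = 3383/3.
33² = 1089 < 3383/3 ≤ 1156 = 34², so L = 34.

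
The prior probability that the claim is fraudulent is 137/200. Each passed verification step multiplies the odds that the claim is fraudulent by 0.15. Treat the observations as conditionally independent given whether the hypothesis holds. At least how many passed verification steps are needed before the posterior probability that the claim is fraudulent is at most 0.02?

3

Prior odds: 0.685 ÷ 0.315 = 137/63.
Likelihood ratio per passed verification step = 0.15.
Target posterior odds = 0.02/0.98 = 1/49.
Require 0.15ⁿ ≤ 1/49 ÷ (137/63) = 9/959.
0.15² = 0.0225 is still above 9/959 but 0.15³ = 0.003375 is at or below it, so n = 3.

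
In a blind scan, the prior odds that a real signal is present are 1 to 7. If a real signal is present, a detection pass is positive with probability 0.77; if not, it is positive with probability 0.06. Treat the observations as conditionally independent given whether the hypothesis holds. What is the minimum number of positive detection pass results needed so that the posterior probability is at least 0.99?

3

Prior odds = 1/7.
Likelihood ratio of a positive = 0.77/0.06 = 77/6.
Target posterior odds = 0.99/0.01 = 99.
Need (1/7) × (77/6)ⁿ ≥ 99, i.e. (77/6)ⁿ ≥ 693.
(77/6)² = 5929/36 falls short of 693 but (77/6)³ = 456533/216 reaches it, so n = 3.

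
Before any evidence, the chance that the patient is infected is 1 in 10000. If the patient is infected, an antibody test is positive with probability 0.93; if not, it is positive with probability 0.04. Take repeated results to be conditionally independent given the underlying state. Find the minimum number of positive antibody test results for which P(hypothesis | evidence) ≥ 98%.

Prior odds: 0.0001 ÷ 0.9999 = 1/9999.
Likelihood ratio of a positive = 0.93/0.04 = 23.25.
Target odds: 0.98 ÷ 0.02 = 49.
Need (1/9999) × 23.25ⁿ ≥ 49, i.e. 23.25ⁿ ≥ 489951.
23.25⁴ = 74805201/256 falls short of 489951 but 23.25⁵ ≈6.79383e+06 reaches it, so n = 5.

5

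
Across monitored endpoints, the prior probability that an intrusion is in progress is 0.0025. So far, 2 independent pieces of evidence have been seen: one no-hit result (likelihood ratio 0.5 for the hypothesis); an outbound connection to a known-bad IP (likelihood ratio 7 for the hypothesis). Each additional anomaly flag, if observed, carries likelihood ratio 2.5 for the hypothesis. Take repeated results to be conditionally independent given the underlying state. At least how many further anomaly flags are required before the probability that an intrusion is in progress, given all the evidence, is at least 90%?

8

Prior odds = 0.0025/0.9975 = 1/399.
Combined Bayes factor of the evidence already in hand = 0.5 × 7 = 3.5.
Odds after that evidence = (1/399) × 3.5 = 1/114.
Target odds = 0.9/0.1 = 9.
Need 2.5ⁿ ≥ 9 ÷ (1/114) = 1026.
2.5⁷ = 610.3515625 falls short of 1026 but 2.5⁸ = 390625/256 reaches it, so n = 8.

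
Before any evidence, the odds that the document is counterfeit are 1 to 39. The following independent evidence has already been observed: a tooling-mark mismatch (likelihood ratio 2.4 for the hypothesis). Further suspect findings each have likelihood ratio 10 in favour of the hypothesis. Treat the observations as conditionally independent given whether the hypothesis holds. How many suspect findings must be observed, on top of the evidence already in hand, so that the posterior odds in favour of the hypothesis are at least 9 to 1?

Prior odds = 1/39.
Bayes factor of the evidence already in hand = 2.4.
Odds after that evidence = (1/39) × 2.4 = 4/65.
Target odds = 9.
Need 10ⁿ ≥ 9 ÷ (4/65) = 146.25.
10² = 100 falls short of 146.25 but 10³ = 1000 reaches it, so n = 3.

3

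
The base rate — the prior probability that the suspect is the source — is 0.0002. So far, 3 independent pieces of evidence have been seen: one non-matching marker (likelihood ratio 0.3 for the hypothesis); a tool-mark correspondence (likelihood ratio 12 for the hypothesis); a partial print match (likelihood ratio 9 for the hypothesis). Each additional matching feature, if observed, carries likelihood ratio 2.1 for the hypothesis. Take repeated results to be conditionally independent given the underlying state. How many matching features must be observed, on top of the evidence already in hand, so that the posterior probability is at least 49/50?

13

Prior odds = 0.0002/0.9998 = 1/4999.
Combined Bayes factor of the evidence already in hand = 0.3 × 12 × 9 = 32.4.
Odds after that evidence = (1/4999) × 32.4 = 162/24995.
Target odds = 0.98/0.02 = 49.
Need 2.1ⁿ ≥ 49 ÷ (162/24995) = 1224755/162.
2.1¹² ≈7355.83 falls short of 1224755/162 but 2.1¹³ ≈15447.2 reaches it, so n = 13.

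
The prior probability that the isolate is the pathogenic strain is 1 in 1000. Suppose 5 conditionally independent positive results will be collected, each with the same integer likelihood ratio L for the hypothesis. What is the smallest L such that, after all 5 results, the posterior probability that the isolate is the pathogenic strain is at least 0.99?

Prior odds = 0.001/0.999 = 1/999.
Target odds = 0.99/0.01 = 99.
Need L⁵ ≥ 99 ÷ (1/999) = 98901.
9⁵ = 59049 < 98901 ≤ 100000 = 10⁵, so L = 10.

10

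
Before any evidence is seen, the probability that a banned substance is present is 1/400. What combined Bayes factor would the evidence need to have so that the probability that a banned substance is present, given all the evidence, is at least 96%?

9576

Prior odds = 0.0025/0.9975 = 1/399.
Target odds = 0.96/0.04 = 24.
Required Bayes factor = 24 ÷ (1/399) = 9576.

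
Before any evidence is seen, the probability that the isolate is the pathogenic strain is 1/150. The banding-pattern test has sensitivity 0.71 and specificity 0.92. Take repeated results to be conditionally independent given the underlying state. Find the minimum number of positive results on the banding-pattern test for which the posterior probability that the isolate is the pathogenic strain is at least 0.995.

5

Prior odds = (1/150)/(149/150) = 1/149.
False-positive rate = 1 − 0.92 = 0.08; likelihood ratio of a positive = 0.71/0.08 = 8.875.
Target posterior odds = 0.995/0.005 = 199.
Require 8.875ⁿ ≥ 199 ÷ (1/149) = 29651.
8.875⁴ = 25411681/4096 falls short of 29651 but 8.875⁵ ≈55060.7 reaches it, so n = 5.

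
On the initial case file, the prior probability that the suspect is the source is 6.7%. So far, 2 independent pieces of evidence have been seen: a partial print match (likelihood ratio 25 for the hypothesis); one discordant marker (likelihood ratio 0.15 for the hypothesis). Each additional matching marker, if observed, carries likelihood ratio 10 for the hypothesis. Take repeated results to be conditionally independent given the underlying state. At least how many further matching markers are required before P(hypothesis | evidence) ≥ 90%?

Prior odds = 0.067/0.933 = 67/933.
Combined Bayes factor of the evidence already in hand = 25 × 0.15 = 3.75.
Odds after that evidence = (67/933) × 3.75 = 335/1244.
Target odds = 0.9/0.1 = 9.
Need 10ⁿ ≥ 9 ÷ (335/1244) = 11196/335.
10¹ = 10 falls short of 11196/335 but 10² = 100 reaches it, so n = 2.

2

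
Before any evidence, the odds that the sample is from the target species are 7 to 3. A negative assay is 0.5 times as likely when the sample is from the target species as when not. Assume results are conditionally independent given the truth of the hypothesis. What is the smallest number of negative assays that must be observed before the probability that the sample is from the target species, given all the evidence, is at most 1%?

8

Prior odds = 7/3.
Likelihood ratio per negative assay = 0.5.
Target odds: 0.01 ÷ 0.99 = 1/99.
Need (7/3) × 0.5ⁿ ≤ 1/99, i.e. 0.5ⁿ ≤ 1/231.
0.5⁷ = 0.0078125 is still above 1/231 but 0.5⁸ = 0.00390625 is at or below it, so n = 8.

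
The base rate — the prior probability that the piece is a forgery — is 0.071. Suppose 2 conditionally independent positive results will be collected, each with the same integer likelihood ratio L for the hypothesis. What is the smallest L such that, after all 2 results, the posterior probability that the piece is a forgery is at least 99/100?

36

Prior odds = 0.071/0.929 = 71/929.
Target odds = 0.99/0.01 = 99.
Need L² ≥ 99 ÷ (71/929) = 91971/71.
35² = 1225 < 91971/71 ≤ 1296 = 36², so L = 36.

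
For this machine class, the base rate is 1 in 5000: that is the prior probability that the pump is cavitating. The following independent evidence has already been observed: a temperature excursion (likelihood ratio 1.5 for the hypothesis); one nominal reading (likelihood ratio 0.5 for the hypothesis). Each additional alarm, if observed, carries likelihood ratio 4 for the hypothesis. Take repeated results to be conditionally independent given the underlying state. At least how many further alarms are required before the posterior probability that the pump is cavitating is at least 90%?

Prior odds = 0.0002/0.9998 = 1/4999.
Combined Bayes factor of the evidence already in hand = 1.5 × 0.5 = 0.75.
Odds after that evidence = (1/4999) × 0.75 = 3/19996.
Target odds = 0.9/0.1 = 9.
Need 4ⁿ ≥ 9 ÷ (3/19996) = 59988.
4⁷ = 16384 falls short of 59988 but 4⁸ = 65536 reaches it, so n = 8.

8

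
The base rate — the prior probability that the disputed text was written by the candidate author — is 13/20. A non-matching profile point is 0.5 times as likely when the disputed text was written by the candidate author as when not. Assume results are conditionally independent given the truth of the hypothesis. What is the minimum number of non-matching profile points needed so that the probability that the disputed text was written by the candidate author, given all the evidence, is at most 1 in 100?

8

Prior odds = 0.65/0.35 = 13/7.
Likelihood ratio per non-matching profile point = 0.5.
Target odds: 0.01 ÷ 0.99 = 1/99.
Require 0.5ⁿ ≤ 1/99 ÷ (13/7) = 7/1287.
0.5⁷ = 0.0078125 is still above 7/1287 but 0.5⁸ = 0.00390625 is at or below it, so n = 8.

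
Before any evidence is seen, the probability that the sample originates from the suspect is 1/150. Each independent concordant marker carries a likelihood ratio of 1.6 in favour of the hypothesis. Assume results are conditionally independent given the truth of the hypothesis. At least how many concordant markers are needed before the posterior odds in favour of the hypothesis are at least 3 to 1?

13

Prior odds = (1/150)/(149/150) = 1/149.
Likelihood ratio per concordant marker = 1.6.
Target odds = 3.
Require 1.6ⁿ ≥ 3 ÷ (1/149) = 447.
1.6¹² ≈281.475 falls short of 447 but 1.6¹³ ≈450.36 reaches it, so n = 13.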